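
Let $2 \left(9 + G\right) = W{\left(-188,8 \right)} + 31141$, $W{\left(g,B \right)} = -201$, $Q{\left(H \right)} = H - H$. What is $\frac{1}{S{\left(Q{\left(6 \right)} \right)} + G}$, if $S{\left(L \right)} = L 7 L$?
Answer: $\frac{1}{15461} \approx 6.4679 \cdot 10^{-5}$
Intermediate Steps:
$Q{\left(H \right)} = 0$
$G = 15461$ ($G = -9 + \frac{-201 + 31141}{2} = -9 + \frac{1}{2} \cdot 30940 = -9 + 15470 = 15461$)
$S{\left(L \right)} = 7 L^{2}$ ($S{\left(L \right)} = 7 L L = 7 L^{2}$)
$\frac{1}{S{\left(Q{\left(6 \right)} \right)} + G} = \frac{1}{7 \cdot 0^{2} + 15461} = \frac{1}{7 \cdot 0 + 15461} = \frac{1}{0 + 15461} = \frac{1}{15461}$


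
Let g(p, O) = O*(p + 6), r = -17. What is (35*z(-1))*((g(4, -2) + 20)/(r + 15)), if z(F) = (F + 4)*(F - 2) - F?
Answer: 0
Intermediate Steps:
g(p, O) = O*(6 + p)
z(F) = -F + (-2 + F)*(4 + F) (z(F) = (4 + F)*(-2 + F) - F = (-2 + F)*(4 + F) - F = -F + (-2 + F)*(4 + F))
(35*z(-1))*((g(4, -2) + 20)/(r + 15)) = (35*(-8 - 1 + (-1)**2))*((-2*(6 + 4) + 20)/(-17 + 15)) = (35*(-8 - 1 + 1))*((-2*10 + 20)/(-2)) = (35*(-8))*((-20 + 20)*(-1/2)) = -0*(-1)/2 = -280*0 = 0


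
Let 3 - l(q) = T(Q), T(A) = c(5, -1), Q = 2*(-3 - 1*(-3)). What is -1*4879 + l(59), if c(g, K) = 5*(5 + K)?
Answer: -4896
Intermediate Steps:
c(g, K) = 25 + 5*K
Q = 0 (Q = 2*(-3 + 3) = 2*0 = 0)
T(A) = 20 (T(A) = 25 + 5*(-1) = 25 - 5 = 20)
l(q) = -17 (l(q) = 3 - 1*20 = 3 - 20 = -17)
-1*4879 + l(59) = -1*4879 - 17 = -4879 - 17 = -4896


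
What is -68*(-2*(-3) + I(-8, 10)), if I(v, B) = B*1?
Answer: -1088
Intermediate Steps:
I(v, B) = B
-68*(-2*(-3) + I(-8, 10)) = -68*(-2*(-3) + 10) = -68*(6 + 10) = -68*16 = -1088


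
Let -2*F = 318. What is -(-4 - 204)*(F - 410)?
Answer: -118352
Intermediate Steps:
F = -159 (F = -½*318 = -159)
-(-4 - 204)*(F - 410) = -(-4 - 204)*(-159 - 410) = -(-208)*(-569) = -1*118352 = -118352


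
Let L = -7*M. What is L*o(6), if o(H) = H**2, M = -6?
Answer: 1512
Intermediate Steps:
L = 42 (L = -7*(-6) = 42)
L*o(6) = 42*6**2 = 42*36 = 1512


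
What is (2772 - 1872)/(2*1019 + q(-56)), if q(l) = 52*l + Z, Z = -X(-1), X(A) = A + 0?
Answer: -100/97 ≈ -1.0309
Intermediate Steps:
X(A) = A
Z = 1 (Z = -1*(-1) = 1)
q(l) = 1 + 52*l (q(l) = 52*l + 1 = 1 + 52*l)
(2772 - 1872)/(2*1019 + q(-56)) = (2772 - 1872)/(2*1019 + (1 + 52*(-56))) = 900/(2038 + (1 - 2912)) = 900/(2038 - 2911) = 900/(-873) = 900*(-1/873) = -100/97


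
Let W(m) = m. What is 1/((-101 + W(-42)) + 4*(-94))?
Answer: -1/519 ≈ -0.0019268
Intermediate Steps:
1/((-101 + W(-42)) + 4*(-94)) = 1/((-101 - 42) + 4*(-94)) = 1/(-143 - 376) = 1/(-519) = -1/519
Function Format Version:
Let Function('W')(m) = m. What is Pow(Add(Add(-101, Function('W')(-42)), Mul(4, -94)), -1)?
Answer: Rational(-1, 519) ≈ -0.0019268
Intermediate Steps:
Pow(Add(Add(-101, Function('W')(-42)), Mul(4, -94)), -1) = Pow(Add(Add(-101, -42), Mul(4, -94)), -1) = Pow(Add(-143, -376), -1) = Pow(-519, -1) = Rational(-1, 519)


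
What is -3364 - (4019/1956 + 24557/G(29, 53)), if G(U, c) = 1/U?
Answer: -1399555271/1956 ≈ -7.1552e+5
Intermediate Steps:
-3364 - (4019/1956 + 24557/G(29, 53)) = -3364 - (4019/1956 + 24557/(1/29)) = -3364 - (4019*(1/1956) + 24557/(1/29)) = -3364 - (4019/1956 + 24557*29) = -3364 - (4019/1956 + 712153) = -3364 - 1*1392975287/1956 = -3364 - 1392975287/1956 = -1399555271/1956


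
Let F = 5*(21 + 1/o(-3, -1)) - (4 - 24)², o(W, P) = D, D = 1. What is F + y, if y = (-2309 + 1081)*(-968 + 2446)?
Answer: -1815274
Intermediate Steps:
o(W, P) = 1
y = -1814984 (y = -1228*1478 = -1814984)
F = -290 (F = 5*(21 + 1/1) - (4 - 24)² = 5*(21 + 1) - 1*(-20)² = 5*22 - 1*400 = 110 - 400 = -290)
F + y = -290 - 1814984 = -1815274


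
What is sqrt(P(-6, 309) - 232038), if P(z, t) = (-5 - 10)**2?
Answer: 3*I*sqrt(25757) ≈ 481.47*I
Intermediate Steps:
P(z, t) = 225 (P(z, t) = (-15)**2 = 225)
sqrt(P(-6, 309) - 232038) = sqrt(225 - 232038) = sqrt(-231813) = 3*I*sqrt(25757)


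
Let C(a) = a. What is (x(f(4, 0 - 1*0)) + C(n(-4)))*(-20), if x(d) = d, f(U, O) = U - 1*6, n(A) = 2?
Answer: 0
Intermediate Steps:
f(U, O) = -6 + U (f(U, O) = U - 6 = -6 + U)
(x(f(4, 0 - 1*0)) + C(n(-4)))*(-20) = ((-6 + 4) + 2)*(-20) = (-2 + 2)*(-20) = 0*(-20) = 0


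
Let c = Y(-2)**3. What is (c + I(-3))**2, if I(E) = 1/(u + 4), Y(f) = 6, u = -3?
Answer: 47089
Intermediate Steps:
I(E) = 1 (I(E) = 1/(-3 + 4) = 1/1 = 1)
c = 216 (c = 6**3 = 216)
(c + I(-3))**2 = (216 + 1)**2 = 217**2 = 47089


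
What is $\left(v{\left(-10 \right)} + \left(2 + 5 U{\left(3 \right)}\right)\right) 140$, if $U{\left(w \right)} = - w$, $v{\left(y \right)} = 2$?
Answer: $-1540$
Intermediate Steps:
$\left(v{\left(-10 \right)} + \left(2 + 5 U{\left(3 \right)}\right)\right) 140 = \left(2 + \left(2 + 5 \left(\left(-1\right) 3\right)\right)\right) 140 = \left(2 + \left(2 + 5 \left(-3\right)\right)\right) 140 = \left(2 + \left(2 - 15\right)\right) 140 = \left(2 - 13\right) 140 = \left(-11\right) 140 = -1540$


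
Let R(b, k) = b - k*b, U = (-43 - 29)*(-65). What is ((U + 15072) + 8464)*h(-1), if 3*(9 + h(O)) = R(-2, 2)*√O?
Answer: -253944 + 56432*I/3 ≈ -2.5394e+5 + 18811.0*I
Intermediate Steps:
U = 4680 (U = -72*(-65) = 4680)
R(b, k) = b - b*k
h(O) = -9 + 2*√O/3 (h(O) = -9 + ((-2*(1 - 1*2))*√O)/3 = -9 + ((-2*(1 - 2))*√O)/3 = -9 + ((-2*(-1))*√O)/3 = -9 + (2*√O)/3 = -9 + 2*√O/3)
((U + 15072) + 8464)*h(-1) = ((4680 + 15072) + 8464)*(-9 + 2*√(-1)/3) = (19752 + 8464)*(-9 + 2*I/3) = 28216*(-9 + 2*I/3) = -253944 + 56432*I/3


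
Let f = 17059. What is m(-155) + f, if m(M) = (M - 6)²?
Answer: 42980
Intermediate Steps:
m(M) = (-6 + M)²
m(-155) + f = (-6 - 155)² + 17059 = (-161)² + 17059 = 25921 + 17059 = 42980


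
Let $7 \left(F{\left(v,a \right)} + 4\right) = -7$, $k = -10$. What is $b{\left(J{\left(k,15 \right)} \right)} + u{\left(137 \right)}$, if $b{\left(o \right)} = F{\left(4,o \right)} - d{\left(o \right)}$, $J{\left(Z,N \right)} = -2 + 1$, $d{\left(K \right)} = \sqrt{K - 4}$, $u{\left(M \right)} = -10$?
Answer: $-15 - i \sqrt{5} \approx -15.0 - 2.2361 i$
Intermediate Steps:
$F{\left(v,a \right)} = -5$ ($F{\left(v,a \right)} = -4 + \frac{1}{7} \left(-7\right) = -4 - 1 = -5$)
$d{\left(K \right)} = \sqrt{-4 + K}$
$J{\left(Z,N \right)} = -1$
$b{\left(o \right)} = -5 - \sqrt{-4 + o}$
$b{\left(J{\left(k,15 \right)} \right)} + u{\left(137 \right)} = \left(-5 - \sqrt{-4 - 1}\right) - 10 = \left(-5 - \sqrt{-5}\right) - 10 = \left(-5 - i \sqrt{5}\right) - 10 = -15 - i \sqrt{5}$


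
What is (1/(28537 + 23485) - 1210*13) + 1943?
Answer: -717227313/52022 ≈ -13787.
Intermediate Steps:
(1/(28537 + 23485) - 1210*13) + 1943 = (1/52022 - 15730) + 1943 = -818306059/52022 + 1943 = -717227313/52022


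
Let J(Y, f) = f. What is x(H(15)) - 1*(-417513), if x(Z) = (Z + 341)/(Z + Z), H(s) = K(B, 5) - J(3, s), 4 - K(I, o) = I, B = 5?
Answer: 13360091/32 ≈ 4.1750e+5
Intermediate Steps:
K(I, o) = 4 - I
H(s) = -1 - s (H(s) = (4 - 1*5) - s = (4 - 5) - s = -1 - s)
x(Z) = (341 + Z)/(2*Z) (x(Z) = (341 + Z)/((2*Z)) = (341 + Z)*(1/(2*Z)) = (341 + Z)/(2*Z))
x(H(15)) - 1*(-417513) = (341 + (-1 - 1*15))/(2*(-1 - 1*15)) - 1*(-417513) = (341 + (-1 - 15))/(2*(-1 - 15)) + 417513 = (½)*(341 - 16)/(-16) + 417513 = (½)*(-1/16)*325 + 417513 = -325/32 + 417513 = 13360091/32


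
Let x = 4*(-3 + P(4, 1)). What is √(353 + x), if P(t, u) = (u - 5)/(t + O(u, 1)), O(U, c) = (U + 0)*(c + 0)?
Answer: √8445/5 ≈ 18.379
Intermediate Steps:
O(U, c) = U*c
P(t, u) = (-5 + u)/(t + u) (P(t, u) = (u - 5)/(t + u*1) = (-5 + u)/(t + u))
x = -76/5 (x = 4*(-3 + (-5 + 1)/(4 + 1)) = 4*(-3 - 4/5) = 4*(-3 + (⅕)*(-4)) = 4*(-3 - ⅘) = 4*(-19/5) = -76/5 ≈ -15.200)
√(353 + x) = √(353 - 76/5) = √(1689/5) = √8445/5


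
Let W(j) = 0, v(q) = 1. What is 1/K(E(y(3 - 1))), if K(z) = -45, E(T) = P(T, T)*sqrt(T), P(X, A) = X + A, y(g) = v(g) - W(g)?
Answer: -1/45 ≈ -0.022222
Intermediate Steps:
y(g) = 1 (y(g) = 1 - 1*0 = 1 + 0 = 1)
P(X, A) = A + X
E(T) = 2*T**(3/2) (E(T) = (T + T)*sqrt(T) = (2*T)*sqrt(T) = 2*T**(3/2))
1/K(E(y(3 - 1))) = 1/(-45) = -1/45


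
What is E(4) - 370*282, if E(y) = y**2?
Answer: -104324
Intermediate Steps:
E(4) - 370*282 = 4**2 - 370*282 = 16 - 104340 = -104324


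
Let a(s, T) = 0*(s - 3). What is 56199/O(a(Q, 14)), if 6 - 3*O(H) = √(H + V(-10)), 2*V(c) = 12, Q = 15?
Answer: 168597/5 + 56199*√6/10 ≈ 47485.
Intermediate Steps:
V(c) = 6 (V(c) = (½)*12 = 6)
a(s, T) = 0 (a(s, T) = 0*(-3 + s) = 0)
O(H) = 2 - √(6 + H)/3 (O(H) = 2 - √(H + 6)/3 = 2 - √(6 + H)/3)
56199/O(a(Q, 14)) = 56199/(2 - √(6 + 0)/3) = 56199/(2 - √6/3)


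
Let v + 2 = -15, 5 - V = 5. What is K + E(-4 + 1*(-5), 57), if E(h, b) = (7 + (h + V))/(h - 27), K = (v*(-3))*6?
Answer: 5509/18 ≈ 306.06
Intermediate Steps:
V = 0 (V = 5 - 1*5 = 5 - 5 = 0)
v = -17 (v = -2 - 15 = -17)
K = 306 (K = -17*(-3)*6 = 51*6 = 306)
E(h, b) = (7 + h)/(-27 + h) (E(h, b) = (7 + (h + 0))/(h - 27) = (7 + h)/(-27 + h))
K + E(-4 + 1*(-5), 57) = 306 + (7 + (-4 + 1*(-5)))/(-27 + (-4 + 1*(-5))) = 306 + (7 + (-4 - 5))/(-27 + (-4 - 5)) = 306 + (7 - 9)/(-27 - 9) = 306 - 2/(-36) = 306 - 1/36*(-2) = 306 + 1/18 = 5509/18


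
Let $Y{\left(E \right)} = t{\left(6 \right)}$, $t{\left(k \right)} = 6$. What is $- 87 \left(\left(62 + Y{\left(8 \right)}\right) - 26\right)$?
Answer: $-3654$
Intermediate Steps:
$Y{\left(E \right)} = 6$
$- 87 \left(\left(62 + Y{\left(8 \right)}\right) - 26\right) = - 87 \left(\left(62 + 6\right) - 26\right) = - 87 \left(68 - 26\right) = \left(-87\right) 42 = -3654$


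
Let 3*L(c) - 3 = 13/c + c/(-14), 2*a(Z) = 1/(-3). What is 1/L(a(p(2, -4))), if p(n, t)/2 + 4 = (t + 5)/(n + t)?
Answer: -252/6299 ≈ -0.040006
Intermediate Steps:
p(n, t) = -8 + 2*(5 + t)/(n + t) (p(n, t) = -8 + 2*((t + 5)/(n + t)) = -8 + 2*((5 + t)/(n + t)) = -8 + 2*(5 + t)/(n + t))
a(Z) = -⅙ (a(Z) = (½)/(-3) = (½)*(-⅓) = -⅙)
L(c) = 1 - c/42 + 13/(3*c) (L(c) = 1 + (13/c + c/(-14))/3 = 1 + (13/c + c*(-1/14))/3 = 1 + (13/c - c/14)/3 = 1 + (-c/42 + 13/(3*c)) = 1 - c/42 + 13/(3*c))
1/L(a(p(2, -4))) = 1/((182 - 1*(-⅙)*(-42 - ⅙))/(42*(-⅙))) = 1/((1/42)*(-6)*(182 - 1*(-⅙)*(-253/6))) = 1/((1/42)*(-6)*(182 - 253/36)) = 1/((1/42)*(-6)*(6299/36)) = 1/(-6299/252) = -252/6299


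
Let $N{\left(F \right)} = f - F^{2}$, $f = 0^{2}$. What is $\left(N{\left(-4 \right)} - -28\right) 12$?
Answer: $144$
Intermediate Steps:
$f = 0$
$N{\left(F \right)} = - F^{2}$ ($N{\left(F \right)} = 0 - F^{2} = - F^{2}$)
$\left(N{\left(-4 \right)} - -28\right) 12 = \left(- \left(-4\right)^{2} - -28\right) 12 = \left(\left(-1\right) 16 + 28\right) 12 = \left(-16 + 28\right) 12 = 12 \cdot 12 = 144$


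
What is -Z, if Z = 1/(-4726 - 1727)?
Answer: 1/6453 ≈ 0.00015497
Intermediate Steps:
Z = -1/6453 (Z = 1/(-6453) = -1/6453 ≈ -0.00015497)
-Z = -1*(-1/6453) = 1/6453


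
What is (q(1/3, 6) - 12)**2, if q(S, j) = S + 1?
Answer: 1024/9 ≈ 113.78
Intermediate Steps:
q(S, j) = 1 + S
(q(1/3, 6) - 12)**2 = ((1 + 1/3) - 12)**2 = (4/3 - 12)**2 = (-32/3)**2 = 1024/9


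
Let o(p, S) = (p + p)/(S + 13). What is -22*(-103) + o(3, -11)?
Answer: 2269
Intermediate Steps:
o(p, S) = 2*p/(13 + S) (o(p, S) = (2*p)/(13 + S) = 2*p/(13 + S))
-22*(-103) + o(3, -11) = -22*(-103) + 2*3/(13 - 11) = 2266 + 2*3/2 = 2266 + 2*3*(½) = 2266 + 3 = 2269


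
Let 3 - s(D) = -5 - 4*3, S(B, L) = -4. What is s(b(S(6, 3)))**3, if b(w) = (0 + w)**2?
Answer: 8000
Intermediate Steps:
b(w) = w**2
s(D) = 20 (s(D) = 3 - (-5 - 4*3) = 3 - (-5 - 12) = 3 - 1*(-17) = 3 + 17 = 20)
s(b(S(6, 3)))**3 = 20**3 = 8000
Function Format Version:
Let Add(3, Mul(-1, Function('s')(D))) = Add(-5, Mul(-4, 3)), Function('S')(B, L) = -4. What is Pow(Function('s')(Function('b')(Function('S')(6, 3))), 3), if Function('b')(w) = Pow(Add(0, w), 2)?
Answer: 8000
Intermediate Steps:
Function('b')(w) = Pow(w, 2)
Function('s')(D) = 20 (Function('s')(D) = Add(3, Mul(-1, Add(-5, Mul(-4, 3)))) = Add(3, Mul(-1, Add(-5, -12))) = Add(3, Mul(-1, -17)) = Add(3, 17) = 20)
Pow(Function('s')(Function('b')(Function('S')(6, 3))), 3) = Pow(20, 3) = 8000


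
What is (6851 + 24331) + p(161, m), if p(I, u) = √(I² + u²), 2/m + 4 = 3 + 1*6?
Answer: 31182 + √648029/5 ≈ 31343.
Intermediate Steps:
m = ⅖ (m = 2/(-4 + (3 + 1*6)) = 2/(-4 + (3 + 6)) = 2/(-4 + 9) = 2/5 = 2*(⅕) = ⅖ ≈ 0.40000)
(6851 + 24331) + p(161, m) = (6851 + 24331) + √(161² + (⅖)²) = 31182 + √(25921 + 4/25) = 31182 + √(648029/25) = 31182 + √648029/5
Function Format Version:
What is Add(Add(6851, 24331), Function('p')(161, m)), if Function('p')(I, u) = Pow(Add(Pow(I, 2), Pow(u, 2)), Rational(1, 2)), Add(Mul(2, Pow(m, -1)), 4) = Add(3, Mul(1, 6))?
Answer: Add(31182, Mul(Rational(1, 5), Pow(648029, Rational(1, 2)))) ≈ 31343.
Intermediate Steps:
m = Rational(2, 5) (m = Mul(2, Pow(Add(-4, Add(3, Mul(1, 6))), -1)) = Mul(2, Pow(Add(-4, Add(3, 6)), -1)) = Mul(2, Pow(Add(-4, 9), -1)) = Mul(2, Pow(5, -1)) = Mul(2, Rational(1, 5)) = Rational(2, 5) ≈ 0.40000)
Add(Add(6851, 24331), Function('p')(161, m)) = Add(Add(6851, 24331), Pow(Add(Pow(161, 2), Pow(Rational(2, 5), 2)), Rational(1, 2))) = Add(31182, Pow(Add(25921, Rational(4, 25)), Rational(1, 2))) = Add(31182, Pow(Rational(648029, 25), Rational(1, 2))) = Add(31182, Mul(Rational(1, 5), Pow(648029, Rational(1, 2))))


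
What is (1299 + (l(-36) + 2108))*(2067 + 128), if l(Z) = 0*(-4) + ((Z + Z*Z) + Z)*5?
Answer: 20911765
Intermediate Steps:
l(Z) = 5*Z**2 + 10*Z (l(Z) = 0 + ((Z + Z**2) + Z)*5 = 0 + (Z**2 + 2*Z)*5 = 0 + (5*Z**2 + 10*Z) = 5*Z**2 + 10*Z)
(1299 + (l(-36) + 2108))*(2067 + 128) = (1299 + (5*(-36)*(2 - 36) + 2108))*(2067 + 128) = (1299 + (5*(-36)*(-34) + 2108))*2195 = (1299 + (6120 + 2108))*2195 = (1299 + 8228)*2195 = 9527*2195 = 20911765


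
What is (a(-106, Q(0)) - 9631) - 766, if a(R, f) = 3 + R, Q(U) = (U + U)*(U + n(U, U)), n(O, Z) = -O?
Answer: -10500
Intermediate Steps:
Q(U) = 0 (Q(U) = (U + U)*(U - U) = (2*U)*0 = 0)
(a(-106, Q(0)) - 9631) - 766 = ((3 - 106) - 9631) - 766 = (-103 - 9631) - 766 = -9734 - 766 = -10500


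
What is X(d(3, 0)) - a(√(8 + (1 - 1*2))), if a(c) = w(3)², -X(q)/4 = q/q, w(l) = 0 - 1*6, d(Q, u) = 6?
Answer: -40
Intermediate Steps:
w(l) = -6 (w(l) = 0 - 6 = -6)
X(q) = -4 (X(q) = -4*q/q = -4*1 = -4)
a(c) = 36 (a(c) = (-6)² = 36)
X(d(3, 0)) - a(√(8 + (1 - 1*2))) = -4 - 1*36 = -4 - 36 = -40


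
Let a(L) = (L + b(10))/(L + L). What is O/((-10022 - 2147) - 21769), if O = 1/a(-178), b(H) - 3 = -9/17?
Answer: -1513/25317748 ≈ -5.9760e-5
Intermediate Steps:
b(H) = 42/17 (b(H) = 3 - 9/17 = 42/17)
a(L) = (42/17 + L)/(2*L) (a(L) = (L + 42/17)/(L + L) = (42/17 + L)/((2*L)) = (42/17 + L)*(1/(2*L)) = (42/17 + L)/(2*L))
O = 1513/746 (O = 1/((1/34)*(42 + 17*(-178))/(-178)) = 1/((1/34)*(-1/178)*(42 - 3026)) = 1/((1/34)*(-1/178)*(-2984)) = 1/(746/1513) = 1513/746 ≈ 2.0281)
O/((-10022 - 2147) - 21769) = 1513/(746*((-10022 - 2147) - 21769)) = 1513/(746*(-12169 - 21769)) = (1513/746)/(-33938) = (1513/746)*(-1/33938) = -1513/25317748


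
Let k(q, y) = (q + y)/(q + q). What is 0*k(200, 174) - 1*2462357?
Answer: -2462357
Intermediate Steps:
k(q, y) = (q + y)/(2*q) (k(q, y) = (q + y)/((2*q)) = (q + y)*(1/(2*q)) = (q + y)/(2*q))
0*k(200, 174) - 1*2462357 = 0*((½)*(200 + 174)/200) - 1*2462357 = 0*((½)*(1/200)*374) - 2462357 = 0*(187/200) - 2462357 = 0 - 2462357 = -2462357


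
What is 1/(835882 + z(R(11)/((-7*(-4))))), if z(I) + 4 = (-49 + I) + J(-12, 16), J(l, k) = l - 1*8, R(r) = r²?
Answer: 28/23402773 ≈ 1.1964e-6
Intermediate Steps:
J(l, k) = -8 + l (J(l, k) = l - 8 = -8 + l)
z(I) = -73 + I (z(I) = -4 + ((-49 + I) + (-8 - 12)) = -4 + ((-49 + I) - 20) = -4 + (-69 + I) = -73 + I)
1/(835882 + z(R(11)/((-7*(-4))))) = 1/(835882 + (-73 + 11²/((-7*(-4))))) = 1/(835882 + (-73 + 121/28)) = 1/(835882 - 1923/28) = 1/(23402773/28) = 28/23402773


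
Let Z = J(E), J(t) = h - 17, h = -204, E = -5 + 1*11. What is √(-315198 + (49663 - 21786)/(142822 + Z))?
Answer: I*√6409561601976721/142601 ≈ 561.42*I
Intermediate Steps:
E = 6 (E = -5 + 11 = 6)
J(t) = -221 (J(t) = -204 - 17 = -221)
Z = -221
√(-315198 + (49663 - 21786)/(142822 + Z)) = √(-315198 + (49663 - 21786)/(142822 - 221)) = √(-315198 + 27877/142601) = √(-44947522121/142601) = I*√6409561601976721/142601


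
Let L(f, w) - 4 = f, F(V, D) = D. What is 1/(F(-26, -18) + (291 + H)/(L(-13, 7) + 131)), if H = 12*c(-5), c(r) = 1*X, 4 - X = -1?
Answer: -122/1845 ≈ -0.066125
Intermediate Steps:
X = 5 (X = 4 - 1*(-1) = 4 + 1 = 5)
L(f, w) = 4 + f
c(r) = 5 (c(r) = 1*5 = 5)
H = 60 (H = 12*5 = 60)
1/(F(-26, -18) + (291 + H)/(L(-13, 7) + 131)) = 1/(-18 + (291 + 60)/((4 - 13) + 131)) = 1/(-18 + 351/(-9 + 131)) = 1/(-18 + 351/122) = 1/(-1845/122) = -122/1845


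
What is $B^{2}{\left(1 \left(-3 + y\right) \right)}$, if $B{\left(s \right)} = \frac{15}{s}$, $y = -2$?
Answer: $9$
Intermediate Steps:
$B^{2}{\left(1 \left(-3 + y\right) \right)} = \left(\frac{15}{1 \left(-3 - 2\right)}\right)^{2} = \left(\frac{15}{1 \left(-5\right)}\right)^{2} = \left(\frac{15}{-5}\right)^{2} = \left(15 \left(- \frac{1}{5}\right)\right)^{2} = \left(-3\right)^{2} = 9$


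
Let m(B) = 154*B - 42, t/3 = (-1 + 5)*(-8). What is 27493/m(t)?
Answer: -27493/14826 ≈ -1.8544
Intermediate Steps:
t = -96 (t = 3*((-1 + 5)*(-8)) = 3*(4*(-8)) = 3*(-32) = -96)
m(B) = -42 + 154*B
27493/m(t) = 27493/(-42 + 154*(-96)) = 27493/(-42 - 14784) = 27493/(-14826) = 27493*(-1/14826) = -27493/14826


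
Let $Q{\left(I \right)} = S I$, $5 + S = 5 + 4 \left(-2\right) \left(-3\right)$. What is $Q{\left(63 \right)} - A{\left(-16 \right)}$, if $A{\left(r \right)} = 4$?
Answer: $1508$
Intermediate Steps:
$S = 24$ ($S = -5 + \left(5 + 4 \left(-2\right) \left(-3\right)\right) = -5 + \left(5 - -24\right) = -5 + \left(5 + 24\right) = -5 + 29 = 24$)
$Q{\left(I \right)} = 24 I$
$Q{\left(63 \right)} - A{\left(-16 \right)} = 24 \cdot 63 - 4 = 1512 - 4 = 1508$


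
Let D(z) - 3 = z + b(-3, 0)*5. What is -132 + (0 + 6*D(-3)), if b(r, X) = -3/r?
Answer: -102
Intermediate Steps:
D(z) = 8 + z (D(z) = 3 + (z - 3/(-3)*5) = 3 + (z - 3*(-⅓)*5) = 3 + (z + 1*5) = 3 + (z + 5) = 3 + (5 + z) = 8 + z)
-132 + (0 + 6*D(-3)) = -132 + (0 + 6*(8 - 3)) = -132 + (0 + 6*5) = -132 + (0 + 30) = -132 + 30 = -102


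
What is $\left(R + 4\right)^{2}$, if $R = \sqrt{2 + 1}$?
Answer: $\left(4 + \sqrt{3}\right)^{2} \approx 32.856$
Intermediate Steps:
$R = \sqrt{3} \approx 1.732$
$\left(R + 4\right)^{2} = \left(\sqrt{3} + 4\right)^{2} = \left(4 + \sqrt{3}\right)^{2}$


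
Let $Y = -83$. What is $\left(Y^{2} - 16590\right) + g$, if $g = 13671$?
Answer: $3970$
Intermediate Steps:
$\left(Y^{2} - 16590\right) + g = \left(\left(-83\right)^{2} - 16590\right) + 13671 = \left(6889 - 16590\right) + 13671 = -9701 + 13671 = 3970$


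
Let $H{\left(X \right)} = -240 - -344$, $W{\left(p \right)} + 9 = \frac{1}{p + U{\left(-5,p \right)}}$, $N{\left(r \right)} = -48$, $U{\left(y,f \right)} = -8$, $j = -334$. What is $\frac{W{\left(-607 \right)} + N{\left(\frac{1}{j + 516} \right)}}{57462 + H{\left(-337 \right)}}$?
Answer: $- \frac{17528}{17701545} \approx -0.0009902$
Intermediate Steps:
$W{\left(p \right)} = -9 + \frac{1}{-8 + p}$ ($W{\left(p \right)} = -9 + \frac{1}{p - 8} = -9 + \frac{1}{-8 + p}$)
$H{\left(X \right)} = 104$ ($H{\left(X \right)} = -240 + 344 = 104$)
$\frac{W{\left(-607 \right)} + N{\left(\frac{1}{j + 516} \right)}}{57462 + H{\left(-337 \right)}} = \frac{\frac{73 - -5463}{-8 - 607} - 48}{57462 + 104} = \frac{\frac{73 + 5463}{-615} - 48}{57566} = \left(\left(- \frac{1}{615}\right) 5536 - 48\right) \frac{1}{57566} = \left(- \frac{5536}{615} - 48\right) \frac{1}{57566} = \left(- \frac{35056}{615}\right) \frac{1}{57566} = - \frac{17528}{17701545}$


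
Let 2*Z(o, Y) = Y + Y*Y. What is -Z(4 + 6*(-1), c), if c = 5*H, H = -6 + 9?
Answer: -120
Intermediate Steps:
H = 3
c = 15 (c = 5*3 = 15)
Z(o, Y) = Y/2 + Y²/2 (Z(o, Y) = (Y + Y*Y)/2 = (Y + Y²)/2 = Y/2 + Y²/2)
-Z(4 + 6*(-1), c) = -15*(1 + 15)/2 = -15*16/2 = -1*120 = -120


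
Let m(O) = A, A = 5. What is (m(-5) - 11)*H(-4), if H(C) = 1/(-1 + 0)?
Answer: 6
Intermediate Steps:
m(O) = 5
H(C) = -1 (H(C) = 1/(-1) = -1)
(m(-5) - 11)*H(-4) = (5 - 11)*(-1) = -6*(-1) = 6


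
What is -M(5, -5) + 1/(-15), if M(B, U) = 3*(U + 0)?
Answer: 224/15 ≈ 14.933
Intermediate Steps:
M(B, U) = 3*U
-M(5, -5) + 1/(-15) = -3*(-5) + 1/(-15) = -1*(-15) - 1/15 = 15 - 1/15 = 224/15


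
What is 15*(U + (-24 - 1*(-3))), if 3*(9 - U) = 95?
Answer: -655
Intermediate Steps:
U = -68/3 (U = 9 - 1/3*95 = 9 - 95/3 = -68/3 ≈ -22.667)
15*(U + (-24 - 1*(-3))) = 15*(-68/3 + (-24 - 1*(-3))) = 15*(-68/3 + (-24 + 3)) = 15*(-68/3 - 21) = 15*(-131/3) = -655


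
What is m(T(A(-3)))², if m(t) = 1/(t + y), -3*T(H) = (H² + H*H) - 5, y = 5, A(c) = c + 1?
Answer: 1/16 ≈ 0.062500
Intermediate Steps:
A(c) = 1 + c
T(H) = 5/3 - 2*H²/3 (T(H) = -((H² + H*H) - 5)/3 = -((H² + H²) - 5)/3 = -(2*H² - 5)/3 = -(-5 + 2*H²)/3 = 5/3 - 2*H²/3)
m(t) = 1/(5 + t) (m(t) = 1/(t + 5) = 1/(5 + t))
m(T(A(-3)))² = (1/(5 + (5/3 - 2*(1 - 3)²/3)))² = (1/(5 + (5/3 - ⅔*(-2)²)))² = (1/(5 + (5/3 - ⅔*4)))² = (1/(5 + (5/3 - 8/3)))² = (1/(5 - 1))² = (1/4)² = (¼)² = 1/16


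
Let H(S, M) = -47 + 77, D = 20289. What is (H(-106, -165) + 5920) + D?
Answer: 26239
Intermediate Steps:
H(S, M) = 30
(H(-106, -165) + 5920) + D = (30 + 5920) + 20289 = 5950 + 20289 = 26239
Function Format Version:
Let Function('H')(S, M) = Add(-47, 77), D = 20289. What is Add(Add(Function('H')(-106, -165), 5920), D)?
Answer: 26239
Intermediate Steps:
Function('H')(S, M) = 30
Add(Add(Function('H')(-106, -165), 5920), D) = Add(Add(30, 5920), 20289) = Add(5950, 20289) = 26239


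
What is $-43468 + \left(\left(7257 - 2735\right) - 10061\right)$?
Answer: $-49007$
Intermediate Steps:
$-43468 + \left(\left(7257 - 2735\right) - 10061\right) = -43468 + \left(4522 - 10061\right) = -43468 - 5539 = -49007$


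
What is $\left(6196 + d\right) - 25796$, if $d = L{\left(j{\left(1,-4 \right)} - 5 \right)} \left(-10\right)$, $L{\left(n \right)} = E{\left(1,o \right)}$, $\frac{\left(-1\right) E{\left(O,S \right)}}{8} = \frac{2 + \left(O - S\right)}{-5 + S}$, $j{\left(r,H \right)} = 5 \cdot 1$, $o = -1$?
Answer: $- \frac{58960}{3} \approx -19653.0$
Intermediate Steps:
$j{\left(r,H \right)} = 5$
$E{\left(O,S \right)} = - \frac{8 \left(2 + O - S\right)}{-5 + S}$ ($E{\left(O,S \right)} = - 8 \frac{2 + \left(O - S\right)}{-5 + S} = - 8 \frac{2 + O - S}{-5 + S} = - \frac{8 \left(2 + O - S\right)}{-5 + S}$)
$L{\left(n \right)} = \frac{16}{3}$ ($L{\left(n \right)} = \frac{8 \left(-2 - 1 - 1\right)}{-5 - 1} = \frac{8 \left(-2 - 1 - 1\right)}{-6} = 8 \left(- \frac{1}{6}\right) \left(-4\right) = \frac{16}{3}$)
$d = - \frac{160}{3}$ ($d = \frac{16}{3} \left(-10\right) = - \frac{160}{3} \approx -53.333$)
$\left(6196 + d\right) - 25796 = \left(6196 - \frac{160}{3}\right) - 25796 = \frac{18428}{3} - 25796 = - \frac{58960}{3}$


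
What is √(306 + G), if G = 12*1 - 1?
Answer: √317 ≈ 17.805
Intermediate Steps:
G = 11 (G = 12 - 1 = 11)
√(306 + G) = √(306 + 11) = √317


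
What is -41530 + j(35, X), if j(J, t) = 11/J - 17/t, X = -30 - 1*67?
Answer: -140992688/3395 ≈ -41530.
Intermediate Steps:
X = -97 (X = -30 - 67 = -97)
j(J, t) = -17/t + 11/J
-41530 + j(35, X) = -41530 + (-17/(-97) + 11/35) = -41530 + (-17*(-1/97) + 11*(1/35)) = -41530 + (17/97 + 11/35) = -41530 + 1662/3395 = -140992688/3395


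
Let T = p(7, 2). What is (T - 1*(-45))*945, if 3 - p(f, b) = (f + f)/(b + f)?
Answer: 43890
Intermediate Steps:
p(f, b) = 3 - 2*f/(b + f) (p(f, b) = 3 - (f + f)/(b + f) = 3 - 2*f/(b + f))
T = 13/9 (T = (7 + 3*2)/(2 + 7) = (7 + 6)/9 = (1/9)*13 = 13/9 ≈ 1.4444)
(T - 1*(-45))*945 = (13/9 - 1*(-45))*945 = (13/9 + 45)*945 = (418/9)*945 = 43890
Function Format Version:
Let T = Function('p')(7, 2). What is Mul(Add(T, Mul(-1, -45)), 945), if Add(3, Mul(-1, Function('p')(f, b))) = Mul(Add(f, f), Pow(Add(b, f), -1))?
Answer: 43890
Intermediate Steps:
Function('p')(f, b) = Add(3, Mul(-2, f, Pow(Add(b, f), -1))) (Function('p')(f, b) = Add(3, Mul(-1, Mul(Add(f, f), Pow(Add(b, f), -1)))) = Add(3, Mul(-1, Mul(Mul(2, f), Pow(Add(b, f), -1)))) = Add(3, Mul(-1, Mul(2, f, Pow(Add(b, f), -1)))) = Add(3, Mul(-2, f, Pow(Add(b, f), -1))))
T = Rational(13, 9) (T = Mul(Pow(Add(2, 7), -1), Add(7, Mul(3, 2))) = Mul(Pow(9, -1), Add(7, 6)) = Mul(Rational(1, 9), 13) = Rational(13, 9) ≈ 1.4444)
Mul(Add(T, Mul(-1, -45)), 945) = Mul(Add(Rational(13, 9), Mul(-1, -45)), 945) = Mul(Add(Rational(13, 9), 45), 945) = Mul(Rational(418, 9), 945) = 43890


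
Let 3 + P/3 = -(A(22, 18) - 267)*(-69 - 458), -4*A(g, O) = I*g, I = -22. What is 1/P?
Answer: -1/230835 ≈ -4.3321e-6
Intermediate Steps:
A(g, O) = 11*g/2 (A(g, O) = -(-11)*g/2 = 11*g/2)
P = -230835 (P = -9 + 3*(-((11/2)*22 - 267)*(-69 - 458)) = -9 + 3*(-(121 - 267)*(-527)) = -9 + 3*(-(-146)*(-527)) = -9 + 3*(-1*76942) = -9 + 3*(-76942) = -9 - 230826 = -230835)
1/P = 1/(-230835) = -1/230835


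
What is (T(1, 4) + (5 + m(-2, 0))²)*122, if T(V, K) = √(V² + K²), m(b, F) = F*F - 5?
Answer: 122*√17 ≈ 503.02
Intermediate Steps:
m(b, F) = -5 + F² (m(b, F) = F² - 5 = -5 + F²)
T(V, K) = √(K² + V²)
(T(1, 4) + (5 + m(-2, 0))²)*122 = (√(4² + 1²) + (5 + (-5 + 0²))²)*122 = (√(16 + 1) + (5 + (-5 + 0))²)*122 = (√17 + (5 - 5)²)*122 = (√17 + 0²)*122 = (√17 + 0)*122 = √17*122 = 122*√17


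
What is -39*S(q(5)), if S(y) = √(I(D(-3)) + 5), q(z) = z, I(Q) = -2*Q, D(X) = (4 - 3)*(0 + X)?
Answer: -39*√11 ≈ -129.35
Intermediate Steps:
D(X) = X (D(X) = 1*X = X)
S(y) = √11 (S(y) = √(-2*(-3) + 5) = √(6 + 5) = √11)
-39*S(q(5)) = -39*√11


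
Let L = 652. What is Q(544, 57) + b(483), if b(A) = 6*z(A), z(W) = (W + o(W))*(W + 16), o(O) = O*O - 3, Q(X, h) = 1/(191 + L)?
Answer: 590019397399/843 ≈ 6.9990e+8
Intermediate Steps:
Q(X, h) = 1/843 (Q(X, h) = 1/(191 + 652) = 1/843)
o(O) = -3 + O**2 (o(O) = O**2 - 3 = -3 + O**2)
z(W) = (16 + W)*(-3 + W + W**2) (z(W) = (W + (-3 + W**2))*(W + 16) = (-3 + W + W**2)*(16 + W) = (16 + W)*(-3 + W + W**2))
b(A) = -288 + 6*A**3 + 78*A + 102*A**2 (b(A) = 6*(-48 + A**3 + 13*A + 17*A**2) = -288 + 6*A**3 + 78*A + 102*A**2)
Q(544, 57) + b(483) = 1/843 + (-288 + 6*483**3 + 78*483 + 102*483**2) = 1/843 + (-288 + 6*112678587 + 37674 + 102*233289) = 1/843 + (-288 + 676071522 + 37674 + 23795478) = 1/843 + 699904386 = 590019397399/843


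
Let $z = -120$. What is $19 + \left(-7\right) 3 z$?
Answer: $2539$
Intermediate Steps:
$19 + \left(-7\right) 3 z = 19 + \left(-7\right) 3 \left(-120\right) = 19 - -2520 = 19 + 2520 = 2539$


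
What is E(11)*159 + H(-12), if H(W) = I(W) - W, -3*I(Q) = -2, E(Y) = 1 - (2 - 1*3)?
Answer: 992/3 ≈ 330.67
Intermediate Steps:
E(Y) = 2 (E(Y) = 1 - (2 - 3) = 1 - 1*(-1) = 1 + 1 = 2)
I(Q) = ⅔ (I(Q) = -⅓*(-2) = ⅔)
H(W) = ⅔ - W
E(11)*159 + H(-12) = 2*159 + (⅔ - 1*(-12)) = 318 + (⅔ + 12) = 318 + 38/3 = 992/3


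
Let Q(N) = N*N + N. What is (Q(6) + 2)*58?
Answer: 2552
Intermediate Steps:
Q(N) = N + N**2 (Q(N) = N**2 + N = N + N**2)
(Q(6) + 2)*58 = (6*(1 + 6) + 2)*58 = (6*7 + 2)*58 = (42 + 2)*58 = 44*58 = 2552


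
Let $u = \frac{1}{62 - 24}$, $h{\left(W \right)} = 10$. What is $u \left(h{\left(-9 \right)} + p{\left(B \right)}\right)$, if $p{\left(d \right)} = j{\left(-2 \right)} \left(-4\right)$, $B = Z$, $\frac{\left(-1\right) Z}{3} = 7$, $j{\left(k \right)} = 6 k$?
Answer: $\frac{29}{19} \approx 1.5263$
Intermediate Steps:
$Z = -21$ ($Z = \left(-3\right) 7 = -21$)
$B = -21$
$p{\left(d \right)} = 48$ ($p{\left(d \right)} = 6 \left(-2\right) \left(-4\right) = \left(-12\right) \left(-4\right) = 48$)
$u = \frac{1}{38} \approx 0.026316$
$u \left(h{\left(-9 \right)} + p{\left(B \right)}\right) = \frac{10 + 48}{38} = \frac{1}{38} \cdot 58 = \frac{29}{19}$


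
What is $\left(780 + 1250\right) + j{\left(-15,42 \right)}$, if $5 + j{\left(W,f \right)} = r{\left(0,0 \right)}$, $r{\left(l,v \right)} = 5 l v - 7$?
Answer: $2018$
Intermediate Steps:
$r{\left(l,v \right)} = -7 + 5 l v$ ($r{\left(l,v \right)} = 5 l v - 7 = -7 + 5 l v$)
$j{\left(W,f \right)} = -12$ ($j{\left(W,f \right)} = -5 - \left(7 + 0 \cdot 0\right) = -5 + \left(-7 + 0\right) = -5 - 7 = -12$)
$\left(780 + 1250\right) + j{\left(-15,42 \right)} = \left(780 + 1250\right) - 12 = 2030 - 12 = 2018$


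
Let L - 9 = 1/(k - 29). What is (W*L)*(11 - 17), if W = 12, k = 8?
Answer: -4512/7 ≈ -644.57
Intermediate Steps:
L = 188/21 (L = 9 + 1/(8 - 29) = 9 + 1/(-21) = 9 - 1/21 = 188/21 ≈ 8.9524)
(W*L)*(11 - 17) = (12*(188/21))*(11 - 17) = (752/7)*(-6) = -4512/7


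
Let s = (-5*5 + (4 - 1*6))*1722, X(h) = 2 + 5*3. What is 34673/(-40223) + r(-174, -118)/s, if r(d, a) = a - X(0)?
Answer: -59505791/69264006 ≈ -0.85912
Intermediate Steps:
X(h) = 17 (X(h) = 2 + 15 = 17)
r(d, a) = -17 + a (r(d, a) = a - 1*17 = a - 17 = -17 + a)
s = -46494 (s = (-25 + (4 - 6))*1722 = (-25 - 2)*1722 = -27*1722 = -46494)
34673/(-40223) + r(-174, -118)/s = 34673/(-40223) + (-17 - 118)/(-46494) = 34673*(-1/40223) - 135*(-1/46494) = -34673/40223 + 5/1722 = -59505791/69264006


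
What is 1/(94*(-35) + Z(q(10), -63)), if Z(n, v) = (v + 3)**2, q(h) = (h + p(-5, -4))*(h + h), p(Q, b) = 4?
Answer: 1/310 ≈ 0.0032258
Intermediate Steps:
q(h) = 2*h*(4 + h) (q(h) = (h + 4)*(h + h) = (4 + h)*(2*h) = 2*h*(4 + h))
Z(n, v) = (3 + v)**2
1/(94*(-35) + Z(q(10), -63)) = 1/(94*(-35) + (3 - 63)**2) = 1/(-3290 + (-60)**2) = 1/(-3290 + 3600) = 1/310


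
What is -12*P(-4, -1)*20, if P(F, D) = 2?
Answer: -480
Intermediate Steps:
-12*P(-4, -1)*20 = -12*2*20 = -24*20 = -480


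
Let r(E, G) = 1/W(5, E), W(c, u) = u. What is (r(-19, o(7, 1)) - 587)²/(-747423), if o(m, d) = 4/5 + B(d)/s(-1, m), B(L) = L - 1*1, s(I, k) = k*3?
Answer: -13823524/29979967 ≈ -0.46109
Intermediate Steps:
s(I, k) = 3*k
B(L) = -1 + L (B(L) = L - 1 = -1 + L)
o(m, d) = ⅘ + (-1 + d)/(3*m) (o(m, d) = 4/5 + (-1 + d)/((3*m)) = 4*(⅕) + (-1 + d)*(1/(3*m)) = ⅘ + (-1 + d)/(3*m))
r(E, G) = 1/E
(r(-19, o(7, 1)) - 587)²/(-747423) = (1/(-19) - 587)²/(-747423) = (-1/19 - 587)²*(-1/747423) = (-11154/19)²*(-1/747423) = (124411716/361)*(-1/747423) = -13823524/29979967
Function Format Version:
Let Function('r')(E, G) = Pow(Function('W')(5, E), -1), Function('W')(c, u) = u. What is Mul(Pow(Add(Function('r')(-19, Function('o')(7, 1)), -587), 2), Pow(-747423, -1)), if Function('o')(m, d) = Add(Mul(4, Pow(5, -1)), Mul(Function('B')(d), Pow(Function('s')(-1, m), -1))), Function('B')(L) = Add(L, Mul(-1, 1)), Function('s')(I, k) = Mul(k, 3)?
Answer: Rational(-13823524, 29979967) ≈ -0.46109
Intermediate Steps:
Function('s')(I, k) = Mul(3, k)
Function('B')(L) = Add(-1, L) (Function('B')(L) = Add(L, -1) = Add(-1, L))
Function('o')(m, d) = Add(Rational(4, 5), Mul(Rational(1, 3), Pow(m, -1), Add(-1, d))) (Function('o')(m, d) = Add(Mul(4, Pow(5, -1)), Mul(Add(-1, d), Pow(Mul(3, m), -1))) = Add(Mul(4, Rational(1, 5)), Mul(Add(-1, d), Mul(Rational(1, 3), Pow(m, -1)))) = Add(Rational(4, 5), Mul(Rational(1, 3), Pow(m, -1), Add(-1, d))))
Function('r')(E, G) = Pow(E, -1)
Mul(Pow(Add(Function('r')(-19, Function('o')(7, 1)), -587), 2), Pow(-747423, -1)) = Mul(Pow(Add(Pow(-19, -1), -587), 2), Pow(-747423, -1)) = Mul(Pow(Add(Rational(-1, 19), -587), 2), Rational(-1, 747423)) = Mul(Pow(Rational(-11154, 19), 2), Rational(-1, 747423)) = Mul(Rational(124411716, 361), Rational(-1, 747423)) = Rational(-13823524, 29979967)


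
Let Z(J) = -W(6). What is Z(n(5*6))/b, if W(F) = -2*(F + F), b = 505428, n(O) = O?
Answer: 2/42119 ≈ 4.7485e-5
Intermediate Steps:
W(F) = -4*F
Z(J) = 24 (Z(J) = -(-4)*6 = -1*(-24) = 24)
Z(n(5*6))/b = 24/505428 = 24*(1/505428) = 2/42119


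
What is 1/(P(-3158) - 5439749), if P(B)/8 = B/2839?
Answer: -2839/15443472675 ≈ -1.8383e-7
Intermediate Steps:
P(B) = 8*B/2839 (P(B) = 8*(B/2839) = 8*B/2839)
1/(P(-3158) - 5439749) = 1/((8/2839)*(-3158) - 5439749) = 1/(-25264/2839 - 5439749) = 1/(-15443472675/2839) = -2839/15443472675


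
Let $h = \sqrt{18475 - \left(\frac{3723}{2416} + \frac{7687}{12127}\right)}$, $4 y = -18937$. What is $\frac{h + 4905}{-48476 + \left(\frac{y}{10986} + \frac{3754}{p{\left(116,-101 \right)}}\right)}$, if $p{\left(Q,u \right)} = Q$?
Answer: $- \frac{1250162856}{12347191741} - \frac{318594 \sqrt{991091957374300899}}{113049467653545785} \approx -0.10406$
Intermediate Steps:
$y = - \frac{18937}{4}$ ($y = \frac{1}{4} \left(-18937\right) = - \frac{18937}{4} \approx -4734.3$)
$h = \frac{\sqrt{991091957374300899}}{7324708}$ ($h = \sqrt{18475 - \frac{63720613}{29298832}} = \sqrt{\frac{541232200587}{29298832}} = \frac{\sqrt{991091957374300899}}{7324708} \approx 135.91$)
$\frac{h + 4905}{-48476 + \left(\frac{y}{10986} + \frac{3754}{p{\left(116,-101 \right)}}\right)} = \frac{\frac{\sqrt{991091957374300899}}{7324708} + 4905}{-48476 + \left(- \frac{18937}{4 \cdot 10986} + \frac{3754}{116}\right)} = \frac{4905 + \frac{\sqrt{991091957374300899}}{7324708}}{-48476 + \left(\left(- \frac{18937}{4}\right) \frac{1}{10986} + 3754 \cdot \frac{1}{116}\right)} = \frac{4905 + \frac{\sqrt{991091957374300899}}{7324708}}{-48476 + \left(- \frac{18937}{43944} + \frac{1877}{58}\right)} = \frac{4905 + \frac{\sqrt{991091957374300899}}{7324708}}{-48476 + \frac{40692271}{1274376}} = \frac{4905 + \frac{\sqrt{991091957374300899}}{7324708}}{- \frac{61735958705}{1274376}} = \left(4905 + \frac{\sqrt{991091957374300899}}{7324708}\right) \left(- \frac{1274376}{61735958705}\right) = - \frac{1250162856}{12347191741} - \frac{318594 \sqrt{991091957374300899}}{113049467653545785}$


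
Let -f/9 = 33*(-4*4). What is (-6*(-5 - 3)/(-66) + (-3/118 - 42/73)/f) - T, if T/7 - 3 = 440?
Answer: -14107251743/4548192 ≈ -3101.7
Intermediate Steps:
T = 3101 (T = 21 + 7*440 = 21 + 3080 = 3101)
f = 4752 (f = -297*(-4*4) = -297*(-16) = -9*(-528) = 4752)
(-6*(-5 - 3)/(-66) + (-3/118 - 42/73)/f) - T = (-6*(-5 - 3)/(-66) + (-3/118 - 42/73)/4752) - 1*3101 = (-6*(-8)*(-1/66) + (-3*1/118 - 42*1/73)*(1/4752)) - 3101 = (48*(-1/66) + (-3/118 - 42/73)*(1/4752)) - 3101 = (-8/11 - 5175/8614*1/4752) - 3101 = (-8/11 - 575/4548192) - 3101 = -3308351/4548192 - 3101 = -14107251743/4548192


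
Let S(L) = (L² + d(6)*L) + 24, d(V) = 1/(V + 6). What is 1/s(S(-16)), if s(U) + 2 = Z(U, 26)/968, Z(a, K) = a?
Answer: -66/113 ≈ -0.58407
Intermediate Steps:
d(V) = 1/(6 + V)
S(L) = 24 + L² + L/12 (S(L) = (L² + L/(6 + 6)) + 24 = (L² + L/12) + 24 = 24 + L² + L/12)
s(U) = -2 + U/968
1/s(S(-16)) = 1/(-2 + (24 + (-16)² + (1/12)*(-16))/968) = 1/(-2 + (24 + 256 - 4/3)/968) = 1/(-2 + (1/968)*(836/3)) = 1/(-2 + 19/66) = 1/(-113/66) = -66/113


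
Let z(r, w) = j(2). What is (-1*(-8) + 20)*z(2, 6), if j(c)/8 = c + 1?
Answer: 672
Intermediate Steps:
j(c) = 8 + 8*c (j(c) = 8*(c + 1) = 8*(1 + c) = 8 + 8*c)
z(r, w) = 24 (z(r, w) = 8 + 8*2 = 8 + 16 = 24)
(-1*(-8) + 20)*z(2, 6) = (-1*(-8) + 20)*24 = (8 + 20)*24 = 28*24 = 672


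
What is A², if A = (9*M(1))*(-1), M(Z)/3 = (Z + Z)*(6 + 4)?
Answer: 291600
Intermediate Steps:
M(Z) = 60*Z (M(Z) = 3*((Z + Z)*(6 + 4)) = 3*((2*Z)*10) = 3*(20*Z) = 60*Z)
A = -540 (A = (9*(60*1))*(-1) = (9*60)*(-1) = 540*(-1) = -540)
A² = (-540)² = 291600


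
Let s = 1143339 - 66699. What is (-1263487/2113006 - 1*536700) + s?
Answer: 1140895196153/2113006 ≈ 5.3994e+5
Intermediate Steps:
s = 1076640
(-1263487/2113006 - 1*536700) + s = (-1263487/2113006 - 1*536700) + 1076640 = (-1263487*1/2113006 - 536700) + 1076640 = (-1263487/2113006 - 536700) + 1076640 = -1134051583687/2113006 + 1076640 = 1140895196153/2113006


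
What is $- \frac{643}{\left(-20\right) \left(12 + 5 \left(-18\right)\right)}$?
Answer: $- \frac{643}{1560} \approx -0.41218$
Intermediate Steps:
$- \frac{643}{\left(-20\right) \left(12 + 5 \left(-18\right)\right)} = - \frac{643}{\left(-20\right) \left(12 - 90\right)} = - \frac{643}{\left(-20\right) \left(-78\right)} = - \frac{643}{1560}$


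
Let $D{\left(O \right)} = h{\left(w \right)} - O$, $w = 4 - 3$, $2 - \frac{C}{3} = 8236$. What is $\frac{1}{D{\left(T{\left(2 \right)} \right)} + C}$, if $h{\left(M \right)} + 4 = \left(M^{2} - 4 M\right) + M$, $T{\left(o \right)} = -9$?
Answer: $- \frac{1}{24699} \approx -4.0487 \cdot 10^{-5}$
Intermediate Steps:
$C = -24702$ ($C = 6 - 24708 = -24702$)
$w = 1$
$h{\left(M \right)} = -4 + M^{2} - 3 M$ ($h{\left(M \right)} = -4 + \left(\left(M^{2} - 4 M\right) + M\right) = -4 + \left(M^{2} - 3 M\right) = -4 + M^{2} - 3 M$)
$D{\left(O \right)} = -6 - O$ ($D{\left(O \right)} = \left(-4 + 1^{2} - 3\right) - O = \left(-4 + 1 - 3\right) - O = -6 - O$)
$\frac{1}{D{\left(T{\left(2 \right)} \right)} + C} = \frac{1}{\left(-6 - -9\right) - 24702} = \frac{1}{\left(-6 + 9\right) - 24702} = \frac{1}{3 - 24702} = \frac{1}{-24699} = - \frac{1}{24699}$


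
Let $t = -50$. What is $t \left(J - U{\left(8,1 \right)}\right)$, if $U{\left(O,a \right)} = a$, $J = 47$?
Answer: $-2300$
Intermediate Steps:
$t \left(J - U{\left(8,1 \right)}\right) = - 50 \left(47 - 1\right) = \left(-50\right) 46 = -2300$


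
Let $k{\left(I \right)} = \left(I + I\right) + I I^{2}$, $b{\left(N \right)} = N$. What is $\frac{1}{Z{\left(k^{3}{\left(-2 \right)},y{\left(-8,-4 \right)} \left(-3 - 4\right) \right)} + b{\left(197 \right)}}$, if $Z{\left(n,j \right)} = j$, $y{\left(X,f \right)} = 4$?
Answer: $\frac{1}{169} \approx 0.0059172$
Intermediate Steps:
$k{\left(I \right)} = I^{3} + 2 I$ ($k{\left(I \right)} = 2 I + I^{3} = I^{3} + 2 I$)
$\frac{1}{Z{\left(k^{3}{\left(-2 \right)},y{\left(-8,-4 \right)} \left(-3 - 4\right) \right)} + b{\left(197 \right)}} = \frac{1}{4 \left(-3 - 4\right) + 197} = \frac{1}{4 \left(-7\right) + 197} = \frac{1}{-28 + 197} = \frac{1}{169}$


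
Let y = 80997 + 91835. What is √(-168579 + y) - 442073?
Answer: -442073 + √4253 ≈ -4.4201e+5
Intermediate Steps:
y = 172832
√(-168579 + y) - 442073 = √(-168579 + 172832) - 442073 = √4253 - 442073 = -442073 + √4253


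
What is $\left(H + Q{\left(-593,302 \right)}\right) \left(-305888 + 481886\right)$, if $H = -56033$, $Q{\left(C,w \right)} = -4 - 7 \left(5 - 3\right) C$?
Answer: $-8401264530$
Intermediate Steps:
$Q{\left(C,w \right)} = -4 - 14 C$ ($Q{\left(C,w \right)} = -4 - 7 \cdot 2 C = -4 - 14 C$)
$\left(H + Q{\left(-593,302 \right)}\right) \left(-305888 + 481886\right) = \left(-56033 - -8298\right) \left(-305888 + 481886\right) = \left(-56033 + \left(-4 + 8302\right)\right) 175998 = \left(-56033 + 8298\right) 175998 = \left(-47735\right) 175998 = -8401264530$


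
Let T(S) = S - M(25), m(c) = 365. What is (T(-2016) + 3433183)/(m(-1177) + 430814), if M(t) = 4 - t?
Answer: 3431188/431179 ≈ 7.9577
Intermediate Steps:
T(S) = 21 + S (T(S) = S - (4 - 1*25) = S - (4 - 25) = S - 1*(-21) = S + 21 = 21 + S)
(T(-2016) + 3433183)/(m(-1177) + 430814) = ((21 - 2016) + 3433183)/(365 + 430814) = (-1995 + 3433183)/431179 = 3431188*(1/431179) = 3431188/431179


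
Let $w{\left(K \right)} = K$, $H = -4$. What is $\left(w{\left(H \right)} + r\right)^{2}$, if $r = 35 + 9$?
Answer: $1600$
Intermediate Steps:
$r = 44$
$\left(w{\left(H \right)} + r\right)^{2} = \left(-4 + 44\right)^{2} = 40^{2} = 1600$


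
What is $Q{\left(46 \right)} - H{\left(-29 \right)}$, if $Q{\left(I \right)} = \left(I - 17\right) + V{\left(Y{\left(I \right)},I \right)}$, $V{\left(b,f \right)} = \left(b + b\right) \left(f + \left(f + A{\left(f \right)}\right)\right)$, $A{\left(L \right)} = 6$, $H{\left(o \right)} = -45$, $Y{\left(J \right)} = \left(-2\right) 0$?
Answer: $74$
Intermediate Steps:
$Y{\left(J \right)} = 0$
$V{\left(b,f \right)} = 2 b \left(6 + 2 f\right)$ ($V{\left(b,f \right)} = \left(b + b\right) \left(f + \left(f + 6\right)\right) = 2 b \left(f + \left(6 + f\right)\right) = 2 b \left(6 + 2 f\right)$)
$Q{\left(I \right)} = -17 + I$ ($Q{\left(I \right)} = \left(I - 17\right) + 4 \cdot 0 \left(3 + I\right) = \left(-17 + I\right) + 0 = -17 + I$)
$Q{\left(46 \right)} - H{\left(-29 \right)} = \left(-17 + 46\right) - -45 = 29 + 45 = 74$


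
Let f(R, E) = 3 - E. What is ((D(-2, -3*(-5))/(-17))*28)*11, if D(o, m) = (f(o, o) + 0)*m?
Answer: -23100/17 ≈ -1358.8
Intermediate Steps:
D(o, m) = m*(3 - o) (D(o, m) = ((3 - o) + 0)*m = (3 - o)*m = m*(3 - o))
((D(-2, -3*(-5))/(-17))*28)*11 = ((((-3*(-5))*(3 - 1*(-2)))/(-17))*28)*11 = (((15*(3 + 2))*(-1/17))*28)*11 = (((15*5)*(-1/17))*28)*11 = ((75*(-1/17))*28)*11 = -75/17*28*11 = -2100/17*11 = -23100/17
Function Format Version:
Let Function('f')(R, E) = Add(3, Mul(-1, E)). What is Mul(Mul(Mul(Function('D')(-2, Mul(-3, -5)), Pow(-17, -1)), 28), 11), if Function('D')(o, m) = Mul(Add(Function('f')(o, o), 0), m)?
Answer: Rational(-23100, 17) ≈ -1358.8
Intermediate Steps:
Function('D')(o, m) = Mul(m, Add(3, Mul(-1, o))) (Function('D')(o, m) = Mul(Add(Add(3, Mul(-1, o)), 0), m) = Mul(Add(3, Mul(-1, o)), m) = Mul(m, Add(3, Mul(-1, o))))
Mul(Mul(Mul(Function('D')(-2, Mul(-3, -5)), Pow(-17, -1)), 28), 11) = Mul(Mul(Mul(Mul(Mul(-3, -5), Add(3, Mul(-1, -2))), Pow(-17, -1)), 28), 11) = Mul(Mul(Mul(Mul(15, Add(3, 2)), Rational(-1, 17)), 28), 11) = Mul(Mul(Mul(Mul(15, 5), Rational(-1, 17)), 28), 11) = Mul(Mul(Mul(75, Rational(-1, 17)), 28), 11) = Mul(Mul(Rational(-75, 17), 28), 11) = Mul(Rational(-2100, 17), 11) = Rational(-23100, 17)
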